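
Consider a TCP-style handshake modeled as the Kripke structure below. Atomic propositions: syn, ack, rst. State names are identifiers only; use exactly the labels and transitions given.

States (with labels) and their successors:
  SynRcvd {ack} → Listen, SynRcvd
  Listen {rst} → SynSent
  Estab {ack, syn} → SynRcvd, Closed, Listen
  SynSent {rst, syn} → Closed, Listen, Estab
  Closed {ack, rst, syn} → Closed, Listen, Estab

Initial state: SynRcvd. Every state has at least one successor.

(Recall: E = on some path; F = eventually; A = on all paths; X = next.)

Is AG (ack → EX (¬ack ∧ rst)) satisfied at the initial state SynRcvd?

States satisfying ack → EX (¬ack ∧ rst): {SynRcvd, Listen, Estab, SynSent, Closed}.
States satisfying AG (ack → EX (¬ack ∧ rst)): {SynRcvd, Listen, Estab, SynSent, Closed}.
Every state reachable from SynRcvd satisfies ack → EX (¬ack ∧ rst).
SynRcvd ∈ Sat(AG (ack → EX (¬ack ∧ rst))).

Yes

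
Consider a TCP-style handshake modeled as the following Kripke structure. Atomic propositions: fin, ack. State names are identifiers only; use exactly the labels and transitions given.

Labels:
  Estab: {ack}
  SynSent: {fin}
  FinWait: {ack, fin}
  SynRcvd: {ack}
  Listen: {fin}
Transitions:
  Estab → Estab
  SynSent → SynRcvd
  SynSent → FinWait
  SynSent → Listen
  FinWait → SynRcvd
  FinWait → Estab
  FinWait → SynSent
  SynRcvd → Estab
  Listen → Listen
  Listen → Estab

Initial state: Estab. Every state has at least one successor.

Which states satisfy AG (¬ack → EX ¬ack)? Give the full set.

States satisfying ¬ack → EX ¬ack: {Estab, SynSent, FinWait, SynRcvd, Listen}.
States satisfying AG (¬ack → EX ¬ack): {Estab, SynSent, FinWait, SynRcvd, Listen}.

{Estab, SynSent, FinWait, SynRcvd, Listen}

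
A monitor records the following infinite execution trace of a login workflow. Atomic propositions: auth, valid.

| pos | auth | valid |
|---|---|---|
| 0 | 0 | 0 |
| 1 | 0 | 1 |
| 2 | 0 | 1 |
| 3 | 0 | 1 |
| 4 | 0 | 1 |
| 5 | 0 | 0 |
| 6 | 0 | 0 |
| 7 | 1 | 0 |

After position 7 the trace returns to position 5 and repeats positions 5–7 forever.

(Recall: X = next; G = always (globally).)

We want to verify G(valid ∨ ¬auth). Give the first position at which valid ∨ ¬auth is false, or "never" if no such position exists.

7

Check valid ∨ ¬auth at each position in order: 0 ✓, 1 ✓, 2 ✓, 3 ✓, 4 ✓, 5 ✓, 6 ✓.
At position 7 the labels are {auth}, so valid ∨ ¬auth is false there. This is the first violation.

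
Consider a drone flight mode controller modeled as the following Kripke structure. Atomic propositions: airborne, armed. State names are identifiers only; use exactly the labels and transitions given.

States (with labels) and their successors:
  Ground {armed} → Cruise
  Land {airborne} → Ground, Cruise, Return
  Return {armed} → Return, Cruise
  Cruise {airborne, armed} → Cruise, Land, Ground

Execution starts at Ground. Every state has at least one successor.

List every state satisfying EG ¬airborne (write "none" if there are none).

States satisfying ¬airborne: {Ground, Return}.
States satisfying EG ¬airborne: {Return}.

{Return}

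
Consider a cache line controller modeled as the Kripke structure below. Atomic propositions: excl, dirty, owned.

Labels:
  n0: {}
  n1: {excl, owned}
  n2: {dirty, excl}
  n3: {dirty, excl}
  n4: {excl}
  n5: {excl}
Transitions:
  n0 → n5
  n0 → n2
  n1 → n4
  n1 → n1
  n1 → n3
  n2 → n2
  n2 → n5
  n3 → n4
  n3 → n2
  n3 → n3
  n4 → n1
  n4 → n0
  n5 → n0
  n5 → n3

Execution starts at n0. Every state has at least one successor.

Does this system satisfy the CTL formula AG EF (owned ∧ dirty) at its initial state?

States satisfying EF (owned ∧ dirty): ∅.
States satisfying AG EF (owned ∧ dirty): ∅.
n0 is reachable from n0 and violates EF (owned ∧ dirty), so AG fails at n0.
n0 ∉ Sat(AG EF (owned ∧ dirty)).

No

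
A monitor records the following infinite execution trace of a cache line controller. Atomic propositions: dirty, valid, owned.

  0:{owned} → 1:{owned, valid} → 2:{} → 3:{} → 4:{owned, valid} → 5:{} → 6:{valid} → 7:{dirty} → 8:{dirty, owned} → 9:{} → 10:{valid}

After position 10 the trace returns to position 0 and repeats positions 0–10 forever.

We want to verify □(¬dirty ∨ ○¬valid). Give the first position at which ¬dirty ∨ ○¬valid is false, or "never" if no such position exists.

¬dirty ∨ ○¬valid holds at every position 0..10, and those are all the positions the trace ever visits, so the invariant □(¬dirty ∨ ○¬valid) is never violated.

never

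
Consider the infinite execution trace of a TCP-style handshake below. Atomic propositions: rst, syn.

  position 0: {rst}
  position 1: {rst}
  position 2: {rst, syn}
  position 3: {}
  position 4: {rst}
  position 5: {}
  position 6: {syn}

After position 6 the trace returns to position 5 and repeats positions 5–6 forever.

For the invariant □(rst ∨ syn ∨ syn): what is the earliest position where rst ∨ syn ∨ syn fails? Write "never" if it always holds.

3

Check rst ∨ syn ∨ syn at each position in order: 0 ✓, 1 ✓, 2 ✓.
At position 3 the labels are {}, so rst ∨ syn ∨ syn is false there. This is the first violation.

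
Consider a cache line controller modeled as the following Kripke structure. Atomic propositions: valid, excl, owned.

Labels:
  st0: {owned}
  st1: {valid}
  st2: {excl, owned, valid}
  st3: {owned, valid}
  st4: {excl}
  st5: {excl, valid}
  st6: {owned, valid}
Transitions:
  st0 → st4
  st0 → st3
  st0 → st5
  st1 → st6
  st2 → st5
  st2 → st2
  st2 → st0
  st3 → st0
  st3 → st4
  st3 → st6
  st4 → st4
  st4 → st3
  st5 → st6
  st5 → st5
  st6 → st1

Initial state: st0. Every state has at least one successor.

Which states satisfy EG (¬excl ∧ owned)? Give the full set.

{st0, st3}

States satisfying ¬excl ∧ owned: {st0, st3, st6}.
States satisfying EG (¬excl ∧ owned): {st0, st3}.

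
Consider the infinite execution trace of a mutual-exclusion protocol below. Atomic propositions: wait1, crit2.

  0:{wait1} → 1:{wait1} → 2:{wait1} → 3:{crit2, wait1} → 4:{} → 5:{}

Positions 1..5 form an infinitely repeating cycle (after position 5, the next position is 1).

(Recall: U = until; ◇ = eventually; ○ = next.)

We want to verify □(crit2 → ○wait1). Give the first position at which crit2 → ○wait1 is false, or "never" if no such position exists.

3

Check crit2 → ○wait1 at each position in order: 0 ✓, 1 ✓, 2 ✓.
At position 3 the labels are {crit2, wait1} and the next position 4 has {}, so crit2 → ○wait1 is false there. This is the first violation.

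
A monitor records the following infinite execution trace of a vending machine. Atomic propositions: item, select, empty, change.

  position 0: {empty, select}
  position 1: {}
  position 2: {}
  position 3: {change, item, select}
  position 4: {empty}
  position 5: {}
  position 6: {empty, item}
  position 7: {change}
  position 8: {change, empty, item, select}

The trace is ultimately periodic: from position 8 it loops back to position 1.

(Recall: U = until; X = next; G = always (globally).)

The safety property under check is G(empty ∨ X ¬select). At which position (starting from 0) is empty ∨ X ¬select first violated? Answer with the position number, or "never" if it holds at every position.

2

Check empty ∨ X ¬select at each position in order: 0 ✓, 1 ✓.
At position 2 the labels are {} and the next position 3 has {change, item, select}, so empty ∨ X ¬select is false there. This is the first violation.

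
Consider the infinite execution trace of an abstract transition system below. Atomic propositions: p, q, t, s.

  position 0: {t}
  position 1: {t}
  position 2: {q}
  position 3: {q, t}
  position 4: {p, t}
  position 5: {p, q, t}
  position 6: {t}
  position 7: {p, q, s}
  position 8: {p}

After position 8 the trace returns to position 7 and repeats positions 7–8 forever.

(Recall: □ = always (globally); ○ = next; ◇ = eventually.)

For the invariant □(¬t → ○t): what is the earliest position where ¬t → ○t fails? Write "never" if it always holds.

Check ¬t → ○t at each position in order: 0 ✓, 1 ✓, 2 ✓, 3 ✓, 4 ✓, 5 ✓, 6 ✓.
At position 7 the labels are {p, q, s} and the next position 8 has {p}, so ¬t → ○t is false there. This is the first violation.

7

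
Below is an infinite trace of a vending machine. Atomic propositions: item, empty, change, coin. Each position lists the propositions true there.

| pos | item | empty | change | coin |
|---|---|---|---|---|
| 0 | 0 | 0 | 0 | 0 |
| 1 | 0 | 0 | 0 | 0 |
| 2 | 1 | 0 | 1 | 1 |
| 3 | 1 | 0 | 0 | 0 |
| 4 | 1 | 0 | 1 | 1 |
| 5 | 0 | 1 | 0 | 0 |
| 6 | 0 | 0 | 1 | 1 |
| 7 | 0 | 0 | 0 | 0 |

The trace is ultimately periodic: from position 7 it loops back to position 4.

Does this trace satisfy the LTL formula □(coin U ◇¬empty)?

coin U ◇¬empty holds at every position 0..7, and those are all positions ever visited, so □(coin U ◇¬empty) holds.

Satisfied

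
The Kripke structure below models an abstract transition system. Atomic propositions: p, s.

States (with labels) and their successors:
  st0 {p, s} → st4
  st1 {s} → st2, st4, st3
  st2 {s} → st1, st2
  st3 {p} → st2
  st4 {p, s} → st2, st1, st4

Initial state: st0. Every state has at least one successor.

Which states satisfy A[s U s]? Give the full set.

States satisfying s: {st0, st1, st2, st4}.
States satisfying A[s U s]: {st0, st1, st2, st4}.

{st0, st1, st2, st4}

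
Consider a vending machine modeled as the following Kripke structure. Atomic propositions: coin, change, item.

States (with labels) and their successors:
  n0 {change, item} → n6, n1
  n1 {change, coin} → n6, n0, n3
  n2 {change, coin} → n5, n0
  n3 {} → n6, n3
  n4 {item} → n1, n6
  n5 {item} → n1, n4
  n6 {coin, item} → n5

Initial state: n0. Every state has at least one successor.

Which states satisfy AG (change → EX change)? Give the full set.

{n0, n1, n2, n3, n4, n5, n6}

States satisfying change → EX change: {n0, n1, n2, n3, n4, n5, n6}.
States satisfying AG (change → EX change): {n0, n1, n2, n3, n4, n5, n6}.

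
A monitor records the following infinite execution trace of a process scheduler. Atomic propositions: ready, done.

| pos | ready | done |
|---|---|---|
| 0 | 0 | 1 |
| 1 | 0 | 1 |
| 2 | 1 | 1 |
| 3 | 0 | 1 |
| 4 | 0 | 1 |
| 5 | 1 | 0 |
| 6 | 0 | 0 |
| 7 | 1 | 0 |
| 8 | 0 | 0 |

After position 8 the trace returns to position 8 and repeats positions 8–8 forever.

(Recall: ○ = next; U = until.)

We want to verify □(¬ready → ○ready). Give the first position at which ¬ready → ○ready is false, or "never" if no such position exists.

0

At position 0 the labels are {done} and the next position 1 has {done}, so ¬ready → ○ready is false there. This is the first violation.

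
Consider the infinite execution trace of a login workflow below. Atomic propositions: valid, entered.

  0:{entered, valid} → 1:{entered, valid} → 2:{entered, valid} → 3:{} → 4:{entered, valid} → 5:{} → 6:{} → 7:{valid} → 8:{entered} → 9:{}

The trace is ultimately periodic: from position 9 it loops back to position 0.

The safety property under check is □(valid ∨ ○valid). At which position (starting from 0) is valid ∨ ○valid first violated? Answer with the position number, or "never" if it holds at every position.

5

Check valid ∨ ○valid at each position in order: 0 ✓, 1 ✓, 2 ✓, 3 ✓, 4 ✓.
At position 5 the labels are {} and the next position 6 has {}, so valid ∨ ○valid is false there. This is the first violation.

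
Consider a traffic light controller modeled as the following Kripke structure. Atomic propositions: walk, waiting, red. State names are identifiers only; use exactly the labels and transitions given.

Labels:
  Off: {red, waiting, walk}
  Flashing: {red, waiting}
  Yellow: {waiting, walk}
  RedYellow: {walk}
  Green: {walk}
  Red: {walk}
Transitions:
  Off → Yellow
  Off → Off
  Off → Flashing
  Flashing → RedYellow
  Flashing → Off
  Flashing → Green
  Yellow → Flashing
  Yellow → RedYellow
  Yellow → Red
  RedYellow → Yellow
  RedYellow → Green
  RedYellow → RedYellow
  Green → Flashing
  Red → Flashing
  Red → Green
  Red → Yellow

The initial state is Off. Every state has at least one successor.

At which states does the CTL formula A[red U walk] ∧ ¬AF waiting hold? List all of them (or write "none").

{RedYellow}

States satisfying red: {Off, Flashing}.
States satisfying walk: {Off, Yellow, RedYellow, Green, Red}.
States satisfying A[red U walk]: {Off, Flashing, Yellow, RedYellow, Green, Red}.
States satisfying waiting: {Off, Flashing, Yellow}.
States satisfying AF waiting: {Off, Flashing, Yellow, Green, Red}.
States satisfying ¬AF waiting: {RedYellow}.
States satisfying A[red U walk] ∧ ¬AF waiting: {RedYellow}.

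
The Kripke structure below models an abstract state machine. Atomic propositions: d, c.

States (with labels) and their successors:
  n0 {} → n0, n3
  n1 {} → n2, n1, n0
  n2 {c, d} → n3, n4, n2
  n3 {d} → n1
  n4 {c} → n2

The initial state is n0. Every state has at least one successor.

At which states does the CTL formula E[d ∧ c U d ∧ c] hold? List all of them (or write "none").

{n2}

States satisfying d ∧ c: {n2}.
States satisfying E[d ∧ c U d ∧ c]: {n2}.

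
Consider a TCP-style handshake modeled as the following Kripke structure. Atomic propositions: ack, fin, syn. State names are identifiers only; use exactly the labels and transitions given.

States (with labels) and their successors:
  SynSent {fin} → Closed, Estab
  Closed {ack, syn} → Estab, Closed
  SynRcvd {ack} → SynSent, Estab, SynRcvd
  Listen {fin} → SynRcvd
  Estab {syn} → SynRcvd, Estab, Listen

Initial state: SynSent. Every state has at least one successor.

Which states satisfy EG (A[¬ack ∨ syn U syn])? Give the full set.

{SynSent, Closed, Estab}

States satisfying A[¬ack ∨ syn U syn]: {SynSent, Closed, Estab}.
States satisfying EG (A[¬ack ∨ syn U syn]): {SynSent, Closed, Estab}.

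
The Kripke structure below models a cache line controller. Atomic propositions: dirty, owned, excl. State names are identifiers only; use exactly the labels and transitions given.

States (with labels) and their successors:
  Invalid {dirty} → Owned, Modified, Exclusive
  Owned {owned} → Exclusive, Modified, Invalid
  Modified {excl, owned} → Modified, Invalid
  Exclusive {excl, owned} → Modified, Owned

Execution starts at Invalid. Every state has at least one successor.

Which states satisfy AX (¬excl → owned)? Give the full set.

{Invalid, Exclusive}

States satisfying ¬excl → owned: {Owned, Modified, Exclusive}.
States satisfying AX (¬excl → owned): {Invalid, Exclusive}.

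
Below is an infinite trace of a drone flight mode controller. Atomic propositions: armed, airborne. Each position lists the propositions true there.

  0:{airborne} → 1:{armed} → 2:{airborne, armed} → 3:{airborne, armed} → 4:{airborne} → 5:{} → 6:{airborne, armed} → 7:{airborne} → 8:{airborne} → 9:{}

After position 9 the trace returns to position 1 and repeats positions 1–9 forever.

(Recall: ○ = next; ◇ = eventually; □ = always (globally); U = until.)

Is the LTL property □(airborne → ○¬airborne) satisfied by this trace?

airborne → ○¬airborne must hold at every position from 0 onward. It fails at position 2, so □(airborne → ○¬airborne) is false.
Positions where airborne holds: 0, 2, 3, 4, 6, 7, 8.
Check ○¬airborne at each: 0→ok, 2→fails, 3→fails, 4→ok, 6→fails, 7→fails, 8→ok.

Violated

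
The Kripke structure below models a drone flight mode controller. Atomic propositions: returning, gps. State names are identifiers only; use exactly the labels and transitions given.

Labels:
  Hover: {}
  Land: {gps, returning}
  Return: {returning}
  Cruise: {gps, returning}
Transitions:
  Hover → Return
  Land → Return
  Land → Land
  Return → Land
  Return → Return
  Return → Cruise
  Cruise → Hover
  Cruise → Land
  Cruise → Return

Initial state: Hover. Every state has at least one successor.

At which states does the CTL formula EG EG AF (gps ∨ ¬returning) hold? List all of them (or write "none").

States satisfying EG AF (gps ∨ ¬returning): {Land, Cruise}.
States satisfying EG EG AF (gps ∨ ¬returning): {Land, Cruise}.

{Land, Cruise}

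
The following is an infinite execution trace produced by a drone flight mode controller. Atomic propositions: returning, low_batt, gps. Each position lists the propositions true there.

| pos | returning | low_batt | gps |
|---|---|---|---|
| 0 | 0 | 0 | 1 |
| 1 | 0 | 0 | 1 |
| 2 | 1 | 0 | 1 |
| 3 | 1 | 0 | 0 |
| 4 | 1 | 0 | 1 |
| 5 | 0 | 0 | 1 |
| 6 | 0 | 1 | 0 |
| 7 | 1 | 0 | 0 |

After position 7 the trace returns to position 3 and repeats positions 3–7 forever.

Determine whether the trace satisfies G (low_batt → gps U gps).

low_batt → gps U gps must hold at every position from 0 onward. It fails at position 6, so G (low_batt → gps U gps) is false.
Positions where low_batt holds: 6.
Check gps U gps at each: 6→fails.

Violated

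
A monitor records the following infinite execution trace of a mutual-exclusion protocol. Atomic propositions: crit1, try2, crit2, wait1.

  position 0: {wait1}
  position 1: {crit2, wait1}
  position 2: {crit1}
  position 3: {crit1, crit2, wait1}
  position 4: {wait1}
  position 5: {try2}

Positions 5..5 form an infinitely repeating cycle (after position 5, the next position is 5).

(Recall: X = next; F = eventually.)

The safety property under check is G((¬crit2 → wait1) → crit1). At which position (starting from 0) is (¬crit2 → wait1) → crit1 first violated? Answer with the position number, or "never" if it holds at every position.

0

At position 0 the labels are {wait1}, so (¬crit2 → wait1) → crit1 is false there. This is the first violation.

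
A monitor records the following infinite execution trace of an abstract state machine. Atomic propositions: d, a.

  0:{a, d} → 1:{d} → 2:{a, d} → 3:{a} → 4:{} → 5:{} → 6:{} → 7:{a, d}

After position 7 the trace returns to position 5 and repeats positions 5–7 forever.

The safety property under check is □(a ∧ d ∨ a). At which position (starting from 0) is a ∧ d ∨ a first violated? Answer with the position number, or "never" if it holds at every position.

Check a ∧ d ∨ a at each position in order: 0 ✓.
At position 1 the labels are {d}, so a ∧ d ∨ a is false there. This is the first violation.

1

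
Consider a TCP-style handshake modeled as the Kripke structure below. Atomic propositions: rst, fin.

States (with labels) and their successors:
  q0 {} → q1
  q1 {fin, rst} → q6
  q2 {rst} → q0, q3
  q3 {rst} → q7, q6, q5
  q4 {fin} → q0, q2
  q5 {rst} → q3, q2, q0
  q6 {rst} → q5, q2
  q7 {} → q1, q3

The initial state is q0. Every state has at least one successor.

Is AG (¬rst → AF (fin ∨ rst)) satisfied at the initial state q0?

States satisfying ¬rst → AF (fin ∨ rst): {q0, q1, q2, q3, q4, q5, q6, q7}.
States satisfying AG (¬rst → AF (fin ∨ rst)): {q0, q1, q2, q3, q4, q5, q6, q7}.
Every state reachable from q0 satisfies ¬rst → AF (fin ∨ rst).
q0 ∈ Sat(AG (¬rst → AF (fin ∨ rst))).

Holds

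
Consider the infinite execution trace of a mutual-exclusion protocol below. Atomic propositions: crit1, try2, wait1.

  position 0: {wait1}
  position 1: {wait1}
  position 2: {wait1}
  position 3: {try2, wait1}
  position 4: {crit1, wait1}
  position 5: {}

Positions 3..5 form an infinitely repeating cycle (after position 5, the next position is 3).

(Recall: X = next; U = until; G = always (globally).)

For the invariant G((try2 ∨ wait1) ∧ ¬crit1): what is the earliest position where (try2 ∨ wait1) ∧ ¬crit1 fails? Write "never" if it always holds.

4

Check (try2 ∨ wait1) ∧ ¬crit1 at each position in order: 0 ✓, 1 ✓, 2 ✓, 3 ✓.
At position 4 the labels are {crit1, wait1}, so (try2 ∨ wait1) ∧ ¬crit1 is false there. This is the first violation.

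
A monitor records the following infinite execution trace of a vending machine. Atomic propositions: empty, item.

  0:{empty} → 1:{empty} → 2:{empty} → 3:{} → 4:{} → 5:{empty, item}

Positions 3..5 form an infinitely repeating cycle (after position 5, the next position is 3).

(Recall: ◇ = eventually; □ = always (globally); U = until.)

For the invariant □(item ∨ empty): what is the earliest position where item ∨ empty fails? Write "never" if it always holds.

3

Check item ∨ empty at each position in order: 0 ✓, 1 ✓, 2 ✓.
At position 3 the labels are {}, so item ∨ empty is false there. This is the first violation.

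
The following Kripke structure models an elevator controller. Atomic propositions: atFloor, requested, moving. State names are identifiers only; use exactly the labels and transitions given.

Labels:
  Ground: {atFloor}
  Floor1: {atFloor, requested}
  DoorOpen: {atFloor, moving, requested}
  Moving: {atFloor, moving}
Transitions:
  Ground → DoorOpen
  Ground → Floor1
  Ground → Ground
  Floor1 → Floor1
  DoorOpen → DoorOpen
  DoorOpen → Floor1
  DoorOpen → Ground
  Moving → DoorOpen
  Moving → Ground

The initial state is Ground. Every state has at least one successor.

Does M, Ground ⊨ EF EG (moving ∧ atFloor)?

States satisfying EG (moving ∧ atFloor): {DoorOpen, Moving}.
States satisfying EF EG (moving ∧ atFloor): {Ground, DoorOpen, Moving}.
Some path from Ground reaches a state where EG (moving ∧ atFloor) holds.
Ground ∈ Sat(EF EG (moving ∧ atFloor)).

Holds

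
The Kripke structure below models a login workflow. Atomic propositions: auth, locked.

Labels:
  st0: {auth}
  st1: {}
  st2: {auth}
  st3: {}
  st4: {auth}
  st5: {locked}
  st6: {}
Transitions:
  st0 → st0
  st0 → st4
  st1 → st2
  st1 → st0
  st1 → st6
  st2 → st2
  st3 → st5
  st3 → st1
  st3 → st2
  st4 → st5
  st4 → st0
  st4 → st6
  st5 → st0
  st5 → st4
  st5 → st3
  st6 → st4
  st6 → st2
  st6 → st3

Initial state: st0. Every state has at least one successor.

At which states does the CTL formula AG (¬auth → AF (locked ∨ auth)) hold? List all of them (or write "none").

{st2}

States satisfying ¬auth → AF (locked ∨ auth): {st0, st2, st4, st5}.
States satisfying AG (¬auth → AF (locked ∨ auth)): {st2}.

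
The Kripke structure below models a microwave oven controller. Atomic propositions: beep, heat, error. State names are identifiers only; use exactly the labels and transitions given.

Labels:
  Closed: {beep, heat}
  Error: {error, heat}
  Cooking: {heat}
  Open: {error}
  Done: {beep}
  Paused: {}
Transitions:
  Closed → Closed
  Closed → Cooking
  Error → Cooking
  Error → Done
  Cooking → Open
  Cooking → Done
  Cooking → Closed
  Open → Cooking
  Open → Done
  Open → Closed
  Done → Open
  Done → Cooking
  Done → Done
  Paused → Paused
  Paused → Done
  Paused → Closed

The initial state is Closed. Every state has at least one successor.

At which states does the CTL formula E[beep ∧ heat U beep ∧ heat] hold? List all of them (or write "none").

States satisfying beep ∧ heat: {Closed}.
States satisfying E[beep ∧ heat U beep ∧ heat]: {Closed}.

{Closed}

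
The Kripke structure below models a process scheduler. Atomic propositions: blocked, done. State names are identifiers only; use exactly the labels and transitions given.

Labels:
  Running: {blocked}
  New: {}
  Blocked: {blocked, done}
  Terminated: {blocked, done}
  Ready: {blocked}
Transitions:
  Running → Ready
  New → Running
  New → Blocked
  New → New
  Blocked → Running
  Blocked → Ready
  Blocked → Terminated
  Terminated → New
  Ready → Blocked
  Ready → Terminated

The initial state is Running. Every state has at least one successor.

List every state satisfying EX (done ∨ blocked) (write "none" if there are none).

{Running, New, Blocked, Ready}

States satisfying done ∨ blocked: {Running, Blocked, Terminated, Ready}.
States satisfying EX (done ∨ blocked): {Running, New, Blocked, Ready}.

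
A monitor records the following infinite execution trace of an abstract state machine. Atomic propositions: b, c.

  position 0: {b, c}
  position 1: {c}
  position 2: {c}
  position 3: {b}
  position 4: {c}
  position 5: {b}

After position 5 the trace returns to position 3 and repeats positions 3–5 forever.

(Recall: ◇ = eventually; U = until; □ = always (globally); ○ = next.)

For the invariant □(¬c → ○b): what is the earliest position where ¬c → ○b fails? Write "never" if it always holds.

Check ¬c → ○b at each position in order: 0 ✓, 1 ✓, 2 ✓.
At position 3 the labels are {b} and the next position 4 has {c}, so ¬c → ○b is false there. This is the first violation.

3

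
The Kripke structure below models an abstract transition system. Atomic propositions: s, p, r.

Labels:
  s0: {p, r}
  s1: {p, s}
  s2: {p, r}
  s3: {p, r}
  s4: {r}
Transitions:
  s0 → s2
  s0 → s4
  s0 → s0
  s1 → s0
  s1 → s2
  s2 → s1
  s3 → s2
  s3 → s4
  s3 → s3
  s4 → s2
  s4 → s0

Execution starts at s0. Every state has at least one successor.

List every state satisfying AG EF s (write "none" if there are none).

{s0, s1, s2, s3, s4}

States satisfying EF s: {s0, s1, s2, s3, s4}.
States satisfying AG EF s: {s0, s1, s2, s3, s4}.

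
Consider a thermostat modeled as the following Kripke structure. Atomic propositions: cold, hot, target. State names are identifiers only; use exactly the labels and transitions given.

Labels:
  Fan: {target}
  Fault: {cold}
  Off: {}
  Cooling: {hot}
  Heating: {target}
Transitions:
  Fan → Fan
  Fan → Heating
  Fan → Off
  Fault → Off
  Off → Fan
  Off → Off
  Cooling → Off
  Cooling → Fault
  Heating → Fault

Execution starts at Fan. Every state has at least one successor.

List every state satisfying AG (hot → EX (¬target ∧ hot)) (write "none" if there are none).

States satisfying hot → EX (¬target ∧ hot): {Fan, Fault, Off, Heating}.
States satisfying AG (hot → EX (¬target ∧ hot)): {Fan, Fault, Off, Heating}.

{Fan, Fault, Off, Heating}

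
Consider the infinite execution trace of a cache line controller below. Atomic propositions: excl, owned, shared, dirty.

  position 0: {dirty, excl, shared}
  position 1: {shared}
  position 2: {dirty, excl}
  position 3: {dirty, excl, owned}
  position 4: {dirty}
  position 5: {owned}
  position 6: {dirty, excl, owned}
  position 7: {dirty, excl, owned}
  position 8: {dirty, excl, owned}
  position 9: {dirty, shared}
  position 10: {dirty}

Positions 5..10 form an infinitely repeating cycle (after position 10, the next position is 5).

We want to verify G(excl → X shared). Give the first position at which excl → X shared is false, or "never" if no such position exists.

2

Check excl → X shared at each position in order: 0 ✓, 1 ✓.
At position 2 the labels are {dirty, excl} and the next position 3 has {dirty, excl, owned}, so excl → X shared is false there. This is the first violation.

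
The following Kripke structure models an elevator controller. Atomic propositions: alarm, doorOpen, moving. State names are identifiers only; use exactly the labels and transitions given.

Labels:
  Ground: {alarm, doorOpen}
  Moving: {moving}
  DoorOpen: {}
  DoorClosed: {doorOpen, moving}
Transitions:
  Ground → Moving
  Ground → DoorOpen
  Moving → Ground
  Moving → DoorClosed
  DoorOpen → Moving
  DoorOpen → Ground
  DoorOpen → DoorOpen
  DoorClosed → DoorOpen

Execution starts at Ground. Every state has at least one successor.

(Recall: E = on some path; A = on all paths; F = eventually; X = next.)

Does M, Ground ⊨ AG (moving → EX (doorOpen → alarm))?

States satisfying moving → EX (doorOpen → alarm): {Ground, Moving, DoorOpen, DoorClosed}.
States satisfying AG (moving → EX (doorOpen → alarm)): {Ground, Moving, DoorOpen, DoorClosed}.
Every state reachable from Ground satisfies moving → EX (doorOpen → alarm).
Ground ∈ Sat(AG (moving → EX (doorOpen → alarm))).

Yes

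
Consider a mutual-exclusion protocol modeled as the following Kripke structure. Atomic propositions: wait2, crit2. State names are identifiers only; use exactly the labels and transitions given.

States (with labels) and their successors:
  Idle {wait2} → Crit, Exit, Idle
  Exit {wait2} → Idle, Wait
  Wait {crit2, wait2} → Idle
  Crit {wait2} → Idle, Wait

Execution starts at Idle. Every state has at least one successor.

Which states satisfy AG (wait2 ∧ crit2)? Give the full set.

States satisfying wait2 ∧ crit2: {Wait}.
States satisfying AG (wait2 ∧ crit2): ∅.

none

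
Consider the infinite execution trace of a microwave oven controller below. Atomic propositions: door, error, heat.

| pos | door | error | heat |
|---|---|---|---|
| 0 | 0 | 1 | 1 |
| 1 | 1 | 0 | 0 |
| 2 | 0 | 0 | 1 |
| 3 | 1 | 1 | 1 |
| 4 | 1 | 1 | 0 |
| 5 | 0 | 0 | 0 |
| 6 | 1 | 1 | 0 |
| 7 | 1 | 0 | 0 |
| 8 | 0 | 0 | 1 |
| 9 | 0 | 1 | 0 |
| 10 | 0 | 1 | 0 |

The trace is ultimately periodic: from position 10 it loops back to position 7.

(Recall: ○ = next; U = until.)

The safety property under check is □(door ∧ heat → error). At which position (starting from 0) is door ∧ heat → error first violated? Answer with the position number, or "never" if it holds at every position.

door ∧ heat → error holds at every position 0..10, and those are all the positions the trace ever visits, so the invariant □(door ∧ heat → error) is never violated.

never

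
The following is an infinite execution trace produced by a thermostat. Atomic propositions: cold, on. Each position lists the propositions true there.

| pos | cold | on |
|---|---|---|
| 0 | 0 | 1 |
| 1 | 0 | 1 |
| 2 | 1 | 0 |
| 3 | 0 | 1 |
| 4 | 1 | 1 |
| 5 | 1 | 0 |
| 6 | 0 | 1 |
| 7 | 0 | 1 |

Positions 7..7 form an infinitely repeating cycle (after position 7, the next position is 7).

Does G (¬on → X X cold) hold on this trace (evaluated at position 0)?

¬on → X X cold must hold at every position from 0 onward. It fails at position 5, so G (¬on → X X cold) is false.
Positions where ¬on holds: 2, 5.
Check X X cold at each: 2→ok, 5→fails.

Does not hold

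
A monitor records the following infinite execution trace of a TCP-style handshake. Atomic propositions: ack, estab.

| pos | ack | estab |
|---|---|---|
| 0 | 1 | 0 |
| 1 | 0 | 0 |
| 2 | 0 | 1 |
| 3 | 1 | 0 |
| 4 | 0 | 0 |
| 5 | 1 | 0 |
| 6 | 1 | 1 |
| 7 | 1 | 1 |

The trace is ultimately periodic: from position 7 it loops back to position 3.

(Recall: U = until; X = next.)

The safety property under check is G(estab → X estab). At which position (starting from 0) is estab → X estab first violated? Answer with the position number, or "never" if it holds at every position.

2

Check estab → X estab at each position in order: 0 ✓, 1 ✓.
At position 2 the labels are {estab} and the next position 3 has {ack}, so estab → X estab is false there. This is the first violation.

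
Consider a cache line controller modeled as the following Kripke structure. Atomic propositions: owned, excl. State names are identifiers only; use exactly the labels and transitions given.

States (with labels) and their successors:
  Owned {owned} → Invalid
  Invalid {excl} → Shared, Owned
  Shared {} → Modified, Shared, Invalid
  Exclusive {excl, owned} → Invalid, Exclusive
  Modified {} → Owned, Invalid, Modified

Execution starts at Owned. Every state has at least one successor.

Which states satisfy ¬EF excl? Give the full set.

none

States satisfying excl: {Invalid, Exclusive}.
States satisfying EF excl: {Owned, Invalid, Shared, Exclusive, Modified}.
States satisfying ¬EF excl: ∅.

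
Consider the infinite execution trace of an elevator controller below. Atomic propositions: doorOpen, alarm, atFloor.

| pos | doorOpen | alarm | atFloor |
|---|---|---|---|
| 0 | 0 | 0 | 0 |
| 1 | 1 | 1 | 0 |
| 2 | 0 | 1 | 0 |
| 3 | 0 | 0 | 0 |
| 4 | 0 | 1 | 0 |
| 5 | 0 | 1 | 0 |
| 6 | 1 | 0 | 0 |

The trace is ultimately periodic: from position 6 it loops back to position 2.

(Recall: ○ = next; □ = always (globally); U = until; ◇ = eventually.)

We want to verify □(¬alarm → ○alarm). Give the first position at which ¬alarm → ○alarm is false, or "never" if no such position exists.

never

¬alarm → ○alarm holds at every position 0..6, and those are all the positions the trace ever visits, so the invariant □(¬alarm → ○alarm) is never violated.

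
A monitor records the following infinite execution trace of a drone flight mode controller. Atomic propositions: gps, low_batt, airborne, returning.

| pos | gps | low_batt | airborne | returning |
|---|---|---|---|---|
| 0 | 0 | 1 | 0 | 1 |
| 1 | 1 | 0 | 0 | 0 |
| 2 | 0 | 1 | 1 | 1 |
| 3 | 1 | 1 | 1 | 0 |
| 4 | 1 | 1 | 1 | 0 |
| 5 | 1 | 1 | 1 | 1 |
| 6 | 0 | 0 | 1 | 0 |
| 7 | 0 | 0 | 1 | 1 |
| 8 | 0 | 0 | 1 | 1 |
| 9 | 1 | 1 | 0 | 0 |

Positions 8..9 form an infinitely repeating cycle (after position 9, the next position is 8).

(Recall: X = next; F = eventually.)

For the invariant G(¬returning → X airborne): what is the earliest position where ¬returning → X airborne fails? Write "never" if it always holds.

¬returning → X airborne holds at every position 0..9, and those are all the positions the trace ever visits, so the invariant G(¬returning → X airborne) is never violated.

never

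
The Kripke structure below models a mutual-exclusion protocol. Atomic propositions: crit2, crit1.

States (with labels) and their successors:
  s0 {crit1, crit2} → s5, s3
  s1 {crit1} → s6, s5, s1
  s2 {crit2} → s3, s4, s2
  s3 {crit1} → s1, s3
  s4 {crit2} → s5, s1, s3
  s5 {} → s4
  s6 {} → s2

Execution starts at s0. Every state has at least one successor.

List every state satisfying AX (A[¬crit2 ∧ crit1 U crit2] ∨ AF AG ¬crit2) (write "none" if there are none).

{s5, s6}

States satisfying A[¬crit2 ∧ crit1 U crit2] ∨ AF AG ¬crit2: {s0, s2, s4}.
States satisfying AX (A[¬crit2 ∧ crit1 U crit2] ∨ AF AG ¬crit2): {s5, s6}.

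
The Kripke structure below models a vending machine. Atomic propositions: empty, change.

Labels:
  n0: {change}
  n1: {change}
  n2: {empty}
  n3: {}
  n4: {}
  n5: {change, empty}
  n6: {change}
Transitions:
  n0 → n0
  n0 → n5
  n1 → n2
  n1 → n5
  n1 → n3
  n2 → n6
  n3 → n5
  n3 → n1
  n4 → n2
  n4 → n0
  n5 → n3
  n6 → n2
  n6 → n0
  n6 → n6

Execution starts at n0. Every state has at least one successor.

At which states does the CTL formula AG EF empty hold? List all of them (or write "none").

States satisfying EF empty: {n0, n1, n2, n3, n4, n5, n6}.
States satisfying AG EF empty: {n0, n1, n2, n3, n4, n5, n6}.

{n0, n1, n2, n3, n4, n5, n6}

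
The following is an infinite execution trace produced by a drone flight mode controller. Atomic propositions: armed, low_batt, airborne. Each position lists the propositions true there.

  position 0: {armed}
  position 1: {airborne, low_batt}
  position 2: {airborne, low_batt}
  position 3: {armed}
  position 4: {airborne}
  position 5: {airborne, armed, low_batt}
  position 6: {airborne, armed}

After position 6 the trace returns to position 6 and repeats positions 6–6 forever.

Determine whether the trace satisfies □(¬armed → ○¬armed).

¬armed → ○¬armed must hold at every position from 0 onward. It fails at position 2, so □(¬armed → ○¬armed) is false.
Positions where ¬armed holds: 1, 2, 4.
Check ○¬armed at each: 1→ok, 2→fails, 4→fails.

Violated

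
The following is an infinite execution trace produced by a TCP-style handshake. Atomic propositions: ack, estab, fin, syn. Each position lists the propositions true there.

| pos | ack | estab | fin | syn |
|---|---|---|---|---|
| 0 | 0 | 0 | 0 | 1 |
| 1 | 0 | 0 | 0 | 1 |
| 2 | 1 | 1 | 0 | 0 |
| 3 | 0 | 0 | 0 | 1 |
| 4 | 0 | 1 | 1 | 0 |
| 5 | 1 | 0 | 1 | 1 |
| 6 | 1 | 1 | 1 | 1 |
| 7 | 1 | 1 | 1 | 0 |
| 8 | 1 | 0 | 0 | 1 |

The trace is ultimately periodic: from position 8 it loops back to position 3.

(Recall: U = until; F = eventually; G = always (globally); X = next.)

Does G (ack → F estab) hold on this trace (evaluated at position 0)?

Holds

ack → F estab holds at every position 0..8, and those are all positions ever visited, so G (ack → F estab) holds.
Positions where ack holds: 2, 5, 6, 7, 8.
Check F estab at each: 2→ok, 5→ok, 6→ok, 7→ok, 8→ok.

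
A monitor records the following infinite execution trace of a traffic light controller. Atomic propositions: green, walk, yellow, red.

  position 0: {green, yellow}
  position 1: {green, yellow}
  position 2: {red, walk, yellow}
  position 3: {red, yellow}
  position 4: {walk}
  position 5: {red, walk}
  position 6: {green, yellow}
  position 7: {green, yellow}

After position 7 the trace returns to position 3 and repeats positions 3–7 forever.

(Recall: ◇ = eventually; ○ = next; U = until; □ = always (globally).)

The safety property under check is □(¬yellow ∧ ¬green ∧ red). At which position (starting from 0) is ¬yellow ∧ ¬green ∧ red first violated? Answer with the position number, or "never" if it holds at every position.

0

At position 0 the labels are {green, yellow}, so ¬yellow ∧ ¬green ∧ red is false there. This is the first violation.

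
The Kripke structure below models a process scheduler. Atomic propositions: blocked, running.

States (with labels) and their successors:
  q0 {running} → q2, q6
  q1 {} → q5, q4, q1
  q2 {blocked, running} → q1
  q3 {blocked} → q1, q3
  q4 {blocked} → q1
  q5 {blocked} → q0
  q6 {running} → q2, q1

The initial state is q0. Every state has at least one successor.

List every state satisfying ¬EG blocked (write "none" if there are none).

States satisfying blocked: {q2, q3, q4, q5}.
States satisfying EG blocked: {q3}.
States satisfying ¬EG blocked: {q0, q1, q2, q4, q5, q6}.

{q0, q1, q2, q4, q5, q6}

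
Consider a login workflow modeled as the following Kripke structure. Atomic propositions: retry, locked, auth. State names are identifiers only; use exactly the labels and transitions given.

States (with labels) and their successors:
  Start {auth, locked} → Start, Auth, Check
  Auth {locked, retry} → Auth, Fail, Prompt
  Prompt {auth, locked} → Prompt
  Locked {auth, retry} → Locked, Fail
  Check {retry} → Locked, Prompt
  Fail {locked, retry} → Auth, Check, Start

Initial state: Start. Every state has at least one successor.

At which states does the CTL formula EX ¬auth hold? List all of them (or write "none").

States satisfying ¬auth: {Auth, Check, Fail}.
States satisfying EX ¬auth: {Start, Auth, Locked, Fail}.

{Start, Auth, Locked, Fail}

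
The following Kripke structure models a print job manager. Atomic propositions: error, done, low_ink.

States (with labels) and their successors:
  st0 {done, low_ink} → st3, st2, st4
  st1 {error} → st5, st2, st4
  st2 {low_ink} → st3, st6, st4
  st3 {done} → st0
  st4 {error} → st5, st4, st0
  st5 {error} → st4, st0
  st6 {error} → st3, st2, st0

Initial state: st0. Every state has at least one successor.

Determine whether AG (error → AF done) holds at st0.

Does not hold

States satisfying error → AF done: {st0, st2, st3}.
States satisfying AG (error → AF done): ∅.
st4 is reachable from st0 and violates error → AF done, so AG fails at st0.
st0 ∉ Sat(AG (error → AF done)).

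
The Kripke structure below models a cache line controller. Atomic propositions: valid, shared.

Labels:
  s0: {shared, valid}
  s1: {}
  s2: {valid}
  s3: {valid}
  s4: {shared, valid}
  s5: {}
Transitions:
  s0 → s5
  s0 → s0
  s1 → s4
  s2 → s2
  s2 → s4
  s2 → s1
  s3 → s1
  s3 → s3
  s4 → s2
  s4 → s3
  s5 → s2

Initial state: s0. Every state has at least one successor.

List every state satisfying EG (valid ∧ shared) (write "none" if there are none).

States satisfying valid ∧ shared: {s0, s4}.
States satisfying EG (valid ∧ shared): {s0}.

{s0}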